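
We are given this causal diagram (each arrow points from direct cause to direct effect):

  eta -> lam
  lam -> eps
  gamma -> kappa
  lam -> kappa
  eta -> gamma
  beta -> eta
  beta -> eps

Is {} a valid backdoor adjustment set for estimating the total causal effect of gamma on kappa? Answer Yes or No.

No

Backdoor paths from gamma to kappa (paths whose first edge points into gamma):
  P1: gamma <- eta <- beta -> eps <- lam -> kappa
  P2: gamma <- eta -> lam -> kappa
Condition 1 (no descendant of gamma in the set): holds — descendants of gamma are {kappa}; none are in {}.
Condition 2 (every backdoor path blocked by {}):
  P1: blocked at collider eps (neither it nor any descendant is in the conditioning set).
  P2: open — no interior node is in the conditioning set.
{} does not satisfy the backdoor criterion.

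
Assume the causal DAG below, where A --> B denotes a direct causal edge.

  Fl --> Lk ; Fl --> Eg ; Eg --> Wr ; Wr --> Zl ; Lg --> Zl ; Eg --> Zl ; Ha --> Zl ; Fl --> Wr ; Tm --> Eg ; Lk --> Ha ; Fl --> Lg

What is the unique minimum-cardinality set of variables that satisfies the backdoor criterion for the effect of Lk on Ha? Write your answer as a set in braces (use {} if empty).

{}

Variables eligible for adjustment (non-descendants of Lk, excluding Lk and Ha): {Eg, Fl, Lg, Tm, Wr}.
Backdoor paths from Lk to Ha:
  P1: Lk <- Fl -> Eg -> Wr -> Zl <- Ha
  P2: Lk <- Fl -> Eg -> Zl <- Ha
  P3: Lk <- Fl -> Wr <- Eg -> Zl <- Ha
  P4: Lk <- Fl -> Wr -> Zl <- Ha
  P5: Lk <- Fl -> Lg -> Zl <- Ha
Each backdoor path contains an unconditioned collider, so every path is already blocked with the empty conditioning set:
  P1: blocked at collider Zl (neither it nor any descendant is in the conditioning set).
  P2: blocked at collider Zl (neither it nor any descendant is in the conditioning set).
  P3: blocked at collider Wr (neither it nor any descendant is in the conditioning set).
  P4: blocked at collider Zl (neither it nor any descendant is in the conditioning set).
  P5: blocked at collider Zl (neither it nor any descendant is in the conditioning set).
The empty set is therefore the unique smallest valid set.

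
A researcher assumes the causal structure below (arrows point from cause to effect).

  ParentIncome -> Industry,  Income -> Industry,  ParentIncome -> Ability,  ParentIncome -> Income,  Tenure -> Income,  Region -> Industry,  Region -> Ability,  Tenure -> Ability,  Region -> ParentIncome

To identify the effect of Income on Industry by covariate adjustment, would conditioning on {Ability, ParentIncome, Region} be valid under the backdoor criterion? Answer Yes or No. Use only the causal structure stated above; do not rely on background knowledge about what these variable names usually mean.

Yes

Backdoor paths from Income to Industry (paths whose first edge points into Income):
  P1: Income <- Tenure -> Ability <- Region -> ParentIncome -> Industry
  P2: Income <- Tenure -> Ability <- Region -> Industry
  P3: Income <- Tenure -> Ability <- ParentIncome <- Region -> Industry
  P4: Income <- Tenure -> Ability <- ParentIncome -> Industry
  P5: Income <- ParentIncome <- Region -> Industry
  P6: Income <- ParentIncome -> Ability <- Region -> Industry
  P7: Income <- ParentIncome -> Industry
Condition 1 (no descendant of Income in the set): holds — descendants of Income are {Industry}; none are in {Ability, ParentIncome, Region}.
Condition 2 (every backdoor path blocked by {Ability, ParentIncome, Region}):
  P1: blocked at fork node Region ∈ conditioning set.
  P2: blocked at fork node Region ∈ conditioning set.
  P3: blocked at chain node ParentIncome ∈ conditioning set.
  P4: blocked at fork node ParentIncome ∈ conditioning set.
  P5: blocked at chain node ParentIncome ∈ conditioning set.
  P6: blocked at fork node ParentIncome ∈ conditioning set.
  P7: blocked at fork node ParentIncome ∈ conditioning set.
{Ability, ParentIncome, Region} satisfies the backdoor criterion.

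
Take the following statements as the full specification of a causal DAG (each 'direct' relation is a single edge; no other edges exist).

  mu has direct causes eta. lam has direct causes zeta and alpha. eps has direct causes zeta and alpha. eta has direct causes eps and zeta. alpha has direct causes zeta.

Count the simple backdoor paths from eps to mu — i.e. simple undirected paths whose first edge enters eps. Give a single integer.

A backdoor path from eps to mu is any simple undirected path whose first edge points into eps (i.e. leaves eps via a parent).
Parents of eps: {alpha, zeta}.
Enumerating:
  P1: eps <- zeta -> eta -> mu
  P2: eps <- alpha <- zeta -> eta -> mu
  P3: eps <- alpha -> lam <- zeta -> eta -> mu
That exhausts the simple backdoor paths. Count: 3.

3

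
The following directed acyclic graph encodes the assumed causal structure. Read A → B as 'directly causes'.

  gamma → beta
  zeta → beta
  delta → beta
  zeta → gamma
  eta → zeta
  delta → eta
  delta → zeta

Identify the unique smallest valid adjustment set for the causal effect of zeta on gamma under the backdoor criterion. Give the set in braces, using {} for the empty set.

Variables eligible for adjustment (non-descendants of zeta, excluding zeta and gamma): {delta, eta}.
Backdoor paths from zeta to gamma:
  P1: zeta <- delta -> beta <- gamma
  P2: zeta <- eta <- delta -> beta <- gamma
Each backdoor path contains an unconditioned collider, so every path is already blocked with the empty conditioning set:
  P1: blocked at collider beta (neither it nor any descendant is in the conditioning set).
  P2: blocked at collider beta (neither it nor any descendant is in the conditioning set).
The empty set is therefore the unique smallest valid set.

{}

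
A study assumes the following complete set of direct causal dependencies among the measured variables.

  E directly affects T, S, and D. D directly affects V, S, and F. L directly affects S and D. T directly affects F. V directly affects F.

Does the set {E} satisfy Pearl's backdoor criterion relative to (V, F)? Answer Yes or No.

Backdoor paths from V to F (paths whose first edge points into V):
  P1: V <- D <- E -> T -> F
  P2: V <- D <- L -> S <- E -> T -> F
  P3: V <- D -> S <- E -> T -> F
  P4: V <- D -> F
Condition 1 (no descendant of V in the set): holds — descendants of V are {F}; none are in {E}.
Condition 2 (every backdoor path blocked by {E}):
  P1: blocked at fork node E ∈ conditioning set.
  P2: blocked at collider S (neither it nor any descendant is in the conditioning set).
  P3: blocked at collider S (neither it nor any descendant is in the conditioning set).
  P4: open — no interior node is in the conditioning set.
{E} does not satisfy the backdoor criterion.

No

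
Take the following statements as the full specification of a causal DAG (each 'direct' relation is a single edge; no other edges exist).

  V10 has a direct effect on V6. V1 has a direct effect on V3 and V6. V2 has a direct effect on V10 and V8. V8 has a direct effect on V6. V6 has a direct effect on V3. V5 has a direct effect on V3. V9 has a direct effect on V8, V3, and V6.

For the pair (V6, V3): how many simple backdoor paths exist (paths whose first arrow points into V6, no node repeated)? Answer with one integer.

4

A backdoor path from V6 to V3 is any simple undirected path whose first edge points into V6 (i.e. leaves V6 via a parent).
Parents of V6: {V1, V10, V8, V9}.
Enumerating:
  P1: V6 <- V9 -> V3
  P2: V6 <- V1 -> V3
  P3: V6 <- V8 <- V9 -> V3
  P4: V6 <- V10 <- V2 -> V8 <- V9 -> V3
That exhausts the simple backdoor paths. Count: 4.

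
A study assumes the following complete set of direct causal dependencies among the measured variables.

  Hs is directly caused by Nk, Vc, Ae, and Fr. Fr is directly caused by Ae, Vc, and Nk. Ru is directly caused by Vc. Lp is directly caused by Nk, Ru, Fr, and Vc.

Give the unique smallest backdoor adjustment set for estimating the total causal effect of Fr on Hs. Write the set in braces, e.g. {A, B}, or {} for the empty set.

Variables eligible for adjustment (non-descendants of Fr, excluding Fr and Hs): {Ae, Nk, Ru, Vc}.
Backdoor paths from Fr to Hs:
  P1: Fr <- Vc -> Ru -> Lp <- Nk -> Hs
  P2: Fr <- Vc -> Hs
  P3: Fr <- Vc -> Lp <- Nk -> Hs
  P4: Fr <- Ae -> Hs
  P5: Fr <- Nk -> Hs
  P6: Fr <- Nk -> Lp <- Vc -> Hs
  P7: Fr <- Nk -> Lp <- Ru <- Vc -> Hs
The empty set is not sufficient: P2 (Fr <- Vc -> Hs) has no collider blocking it and no conditioned non-collider, so it is open.
Try {Ae, Nk, Vc}:
  P1: blocked at fork node Vc ∈ conditioning set.
  P2: blocked at fork node Vc ∈ conditioning set.
  P3: blocked at fork node Vc ∈ conditioning set.
  P4: blocked at fork node Ae ∈ conditioning set.
  P5: blocked at fork node Nk ∈ conditioning set.
  P6: blocked at fork node Nk ∈ conditioning set.
  P7: blocked at fork node Nk ∈ conditioning set.
{Ae, Nk, Vc} contains no descendant of Fr and blocks every backdoor path.
Every element of {Ae, Nk, Vc} is needed (dropping Ae leaves P4 open; dropping Nk leaves P5 open; dropping Vc leaves P2 open), so no proper subset is valid.
Among all size-3 subsets of the eligible variables, only {Ae, Nk, Vc} blocks every backdoor path, so it is the unique smallest valid adjustment set.

{Ae, Nk, Vc}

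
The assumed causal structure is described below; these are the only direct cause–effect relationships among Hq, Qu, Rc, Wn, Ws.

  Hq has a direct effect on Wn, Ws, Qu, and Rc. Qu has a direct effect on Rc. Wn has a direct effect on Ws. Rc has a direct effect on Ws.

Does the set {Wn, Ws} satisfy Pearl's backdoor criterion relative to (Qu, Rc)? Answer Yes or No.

No

Backdoor paths from Qu to Rc (paths whose first edge points into Qu):
  P1: Qu <- Hq -> Rc
  P2: Qu <- Hq -> Wn -> Ws <- Rc
  P3: Qu <- Hq -> Ws <- Rc
Condition 1 (no descendant of Qu in the set): FAILS — Ws is a descendant of Qu.
Condition 2 (every backdoor path blocked by {Wn, Ws}):
  P1: open — no interior node is in the conditioning set.
  P2: blocked at chain node Wn ∈ conditioning set.
  P3: open — collider(s) Ws are conditioned on (or have a conditioned descendant) and no non-collider on the path is in the set.
{Wn, Ws} does not satisfy the backdoor criterion.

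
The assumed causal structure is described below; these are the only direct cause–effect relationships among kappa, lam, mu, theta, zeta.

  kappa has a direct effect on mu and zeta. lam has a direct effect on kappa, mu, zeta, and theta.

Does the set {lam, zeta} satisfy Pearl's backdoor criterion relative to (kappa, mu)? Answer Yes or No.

Backdoor paths from kappa to mu (paths whose first edge points into kappa):
  P1: kappa <- lam -> mu
Condition 1 (no descendant of kappa in the set): FAILS — zeta is a descendant of kappa.
Condition 2 (every backdoor path blocked by {lam, zeta}):
  P1: blocked at fork node lam ∈ conditioning set.
{lam, zeta} does not satisfy the backdoor criterion.

No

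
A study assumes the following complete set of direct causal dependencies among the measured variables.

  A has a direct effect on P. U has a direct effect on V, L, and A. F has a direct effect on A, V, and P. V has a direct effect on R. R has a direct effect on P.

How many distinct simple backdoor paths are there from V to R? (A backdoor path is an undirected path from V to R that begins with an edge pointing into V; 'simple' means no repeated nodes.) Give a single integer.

A backdoor path from V to R is any simple undirected path whose first edge points into V (i.e. leaves V via a parent).
Parents of V: {F, U}.
Enumerating:
  P1: V <- U -> A <- F -> P <- R
  P2: V <- U -> A -> P <- R
  P3: V <- F -> A -> P <- R
  P4: V <- F -> P <- R
That exhausts the simple backdoor paths. Count: 4.

4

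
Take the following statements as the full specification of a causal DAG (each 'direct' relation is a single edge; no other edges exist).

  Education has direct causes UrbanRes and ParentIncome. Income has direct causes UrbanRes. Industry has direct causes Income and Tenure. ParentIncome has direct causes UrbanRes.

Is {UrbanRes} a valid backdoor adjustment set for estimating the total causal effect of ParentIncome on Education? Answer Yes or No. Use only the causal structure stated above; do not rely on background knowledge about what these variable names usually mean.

Yes

Backdoor paths from ParentIncome to Education (paths whose first edge points into ParentIncome):
  P1: ParentIncome <- UrbanRes -> Education
Condition 1 (no descendant of ParentIncome in the set): holds — descendants of ParentIncome are {Education}; none are in {UrbanRes}.
Condition 2 (every backdoor path blocked by {UrbanRes}):
  P1: blocked at fork node UrbanRes ∈ conditioning set.
{UrbanRes} satisfies the backdoor criterion.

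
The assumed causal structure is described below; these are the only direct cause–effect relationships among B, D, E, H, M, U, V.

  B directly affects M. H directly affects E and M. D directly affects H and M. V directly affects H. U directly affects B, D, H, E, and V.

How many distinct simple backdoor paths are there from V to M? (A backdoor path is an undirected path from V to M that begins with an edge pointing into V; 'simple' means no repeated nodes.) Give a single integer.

A backdoor path from V to M is any simple undirected path whose first edge points into V (i.e. leaves V via a parent).
Parents of V: {U}.
Enumerating:
  P1: V <- U -> D -> H -> M
  P2: V <- U -> D -> M
  P3: V <- U -> H <- D -> M
  P4: V <- U -> H -> M
  P5: V <- U -> B -> M
  P6: V <- U -> E <- H <- D -> M
  P7: V <- U -> E <- H -> M
That exhausts the simple backdoor paths. Count: 7.

7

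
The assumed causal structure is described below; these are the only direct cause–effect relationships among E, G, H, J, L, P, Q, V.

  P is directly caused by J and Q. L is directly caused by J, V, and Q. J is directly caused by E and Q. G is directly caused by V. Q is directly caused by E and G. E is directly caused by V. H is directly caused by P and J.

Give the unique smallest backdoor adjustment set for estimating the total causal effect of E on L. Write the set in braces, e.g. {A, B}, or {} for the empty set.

{V}

Variables eligible for adjustment (non-descendants of E, excluding E and L): {G, V}.
Backdoor paths from E to L:
  P1: E <- V -> G -> Q -> J -> L
  P2: E <- V -> G -> Q -> P <- J -> L
  P3: E <- V -> G -> Q -> P -> H <- J -> L
  P4: E <- V -> G -> Q -> L
  P5: E <- V -> L
The empty set is not sufficient: P1 (E <- V -> G -> Q -> J -> L) has no collider blocking it and no conditioned non-collider, so it is open.
Try {V}:
  P1: blocked at fork node V ∈ conditioning set.
  P2: blocked at fork node V ∈ conditioning set.
  P3: blocked at fork node V ∈ conditioning set.
  P4: blocked at fork node V ∈ conditioning set.
  P5: blocked at fork node V ∈ conditioning set.
{V} contains no descendant of E and blocks every backdoor path.
No other singleton works — e.g. {G} leaves P5 open — so {V} is the unique smallest valid adjustment set.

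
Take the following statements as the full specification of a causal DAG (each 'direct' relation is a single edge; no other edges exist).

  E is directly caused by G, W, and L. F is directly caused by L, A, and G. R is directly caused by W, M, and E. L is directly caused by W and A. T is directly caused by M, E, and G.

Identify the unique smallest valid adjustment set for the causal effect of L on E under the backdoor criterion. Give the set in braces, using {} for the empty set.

{W}

Variables eligible for adjustment (non-descendants of L, excluding L and E): {A, G, M, W}.
Backdoor paths from L to E:
  P1: L <- A -> F <- G -> E
  P2: L <- A -> F <- G -> T <- M -> R <- W -> E
  P3: L <- A -> F <- G -> T <- M -> R <- E
  P4: L <- A -> F <- G -> T <- E
  P5: L <- W -> E
  P6: L <- W -> R <- M -> T <- G -> E
  P7: L <- W -> R <- M -> T <- E
  P8: L <- W -> R <- E
The empty set is not sufficient: P5 (L <- W -> E) has no collider blocking it and no conditioned non-collider, so it is open.
Try {W}:
  P1: blocked at collider F (neither it nor any descendant is in the conditioning set).
  P2: blocked at collider F (neither it nor any descendant is in the conditioning set).
  P3: blocked at collider F (neither it nor any descendant is in the conditioning set).
  P4: blocked at collider F (neither it nor any descendant is in the conditioning set).
  P5: blocked at fork node W ∈ conditioning set.
  P6: blocked at fork node W ∈ conditioning set.
  P7: blocked at fork node W ∈ conditioning set.
  P8: blocked at fork node W ∈ conditioning set.
{W} contains no descendant of L and blocks every backdoor path.
No other singleton works — e.g. {A} leaves P5 open — so {W} is the unique smallest valid adjustment set.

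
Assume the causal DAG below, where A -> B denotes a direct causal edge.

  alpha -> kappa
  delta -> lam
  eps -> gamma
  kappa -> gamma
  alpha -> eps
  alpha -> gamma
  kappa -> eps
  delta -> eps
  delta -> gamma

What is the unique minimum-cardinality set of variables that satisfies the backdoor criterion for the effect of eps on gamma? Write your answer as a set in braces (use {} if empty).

Variables eligible for adjustment (non-descendants of eps, excluding eps and gamma): {alpha, delta, kappa, lam}.
Backdoor paths from eps to gamma:
  P1: eps <- delta -> gamma
  P2: eps <- alpha -> kappa -> gamma
  P3: eps <- alpha -> gamma
  P4: eps <- kappa <- alpha -> gamma
  P5: eps <- kappa -> gamma
The empty set is not sufficient: P1 (eps <- delta -> gamma) has no collider blocking it and no conditioned non-collider, so it is open.
Try {alpha, delta, kappa}:
  P1: blocked at fork node delta ∈ conditioning set.
  P2: blocked at fork node alpha ∈ conditioning set.
  P3: blocked at fork node alpha ∈ conditioning set.
  P4: blocked at chain node kappa ∈ conditioning set.
  P5: blocked at fork node kappa ∈ conditioning set.
{alpha, delta, kappa} contains no descendant of eps and blocks every backdoor path.
Every element of {alpha, delta, kappa} is needed (dropping alpha leaves P3 open; dropping delta leaves P1 open; dropping kappa leaves P5 open), so no proper subset is valid.
Among all size-3 subsets of the eligible variables, only {alpha, delta, kappa} blocks every backdoor path, so it is the unique smallest valid adjustment set.

{alpha, delta, kappa}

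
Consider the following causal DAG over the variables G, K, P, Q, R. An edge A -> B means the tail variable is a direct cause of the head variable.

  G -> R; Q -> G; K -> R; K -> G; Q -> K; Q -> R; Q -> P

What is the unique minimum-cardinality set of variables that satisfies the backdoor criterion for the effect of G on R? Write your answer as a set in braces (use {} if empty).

{K, Q}

Variables eligible for adjustment (non-descendants of G, excluding G and R): {K, P, Q}.
Backdoor paths from G to R:
  P1: G <- Q -> K -> R
  P2: G <- Q -> R
  P3: G <- K <- Q -> R
  P4: G <- K -> R
The empty set is not sufficient: P1 (G <- Q -> K -> R) has no collider blocking it and no conditioned non-collider, so it is open.
Try {K, Q}:
  P1: blocked at fork node Q ∈ conditioning set.
  P2: blocked at fork node Q ∈ conditioning set.
  P3: blocked at chain node K ∈ conditioning set.
  P4: blocked at fork node K ∈ conditioning set.
{K, Q} contains no descendant of G and blocks every backdoor path.
Every element of {K, Q} is needed (dropping K leaves P4 open; dropping Q leaves P2 open), so no proper subset is valid.
Among all size-2 subsets of the eligible variables, only {K, Q} blocks every backdoor path, so it is the unique smallest valid adjustment set.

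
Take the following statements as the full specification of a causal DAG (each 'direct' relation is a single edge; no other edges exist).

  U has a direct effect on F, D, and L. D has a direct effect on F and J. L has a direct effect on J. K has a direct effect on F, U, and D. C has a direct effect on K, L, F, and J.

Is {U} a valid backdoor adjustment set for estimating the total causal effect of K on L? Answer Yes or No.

No

Backdoor paths from K to L (paths whose first edge points into K):
  P1: K <- C -> L
  P2: K <- C -> J <- L
  P3: K <- C -> J <- D <- U -> L
  P4: K <- C -> J <- D -> F <- U -> L
  P5: K <- C -> F <- U -> L
  P6: K <- C -> F <- U -> D -> J <- L
  P7: K <- C -> F <- D <- U -> L
  P8: K <- C -> F <- D -> J <- L
Condition 1 (no descendant of K in the set): FAILS — U is a descendant of K.
Condition 2 (every backdoor path blocked by {U}):
  P1: open — no interior node is in the conditioning set.
  P2: blocked at collider J (neither it nor any descendant is in the conditioning set).
  P3: blocked at collider J (neither it nor any descendant is in the conditioning set).
  P4: blocked at collider J (neither it nor any descendant is in the conditioning set).
  P5: blocked at collider F (neither it nor any descendant is in the conditioning set).
  P6: blocked at collider F (neither it nor any descendant is in the conditioning set).
  P7: blocked at collider F (neither it nor any descendant is in the conditioning set).
  P8: blocked at collider F (neither it nor any descendant is in the conditioning set).
{U} does not satisfy the backdoor criterion.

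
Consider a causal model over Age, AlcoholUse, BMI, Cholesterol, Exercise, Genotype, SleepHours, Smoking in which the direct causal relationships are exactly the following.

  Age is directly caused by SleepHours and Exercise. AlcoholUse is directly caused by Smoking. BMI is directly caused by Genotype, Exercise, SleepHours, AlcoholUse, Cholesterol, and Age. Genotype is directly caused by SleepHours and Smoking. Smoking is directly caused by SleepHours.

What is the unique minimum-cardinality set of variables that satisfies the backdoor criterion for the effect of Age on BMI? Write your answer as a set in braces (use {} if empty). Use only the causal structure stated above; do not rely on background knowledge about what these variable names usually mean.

Variables eligible for adjustment (non-descendants of Age, excluding Age and BMI): {AlcoholUse, Cholesterol, Exercise, Genotype, SleepHours, Smoking}.
Backdoor paths from Age to BMI:
  P1: Age <- SleepHours -> Smoking -> Genotype -> BMI
  P2: Age <- SleepHours -> Smoking -> AlcoholUse -> BMI
  P3: Age <- SleepHours -> Genotype <- Smoking -> AlcoholUse -> BMI
  P4: Age <- SleepHours -> Genotype -> BMI
  P5: Age <- SleepHours -> BMI
  P6: Age <- Exercise -> BMI
The empty set is not sufficient: P1 (Age <- SleepHours -> Smoking -> Genotype -> BMI) has no collider blocking it and no conditioned non-collider, so it is open.
Try {Exercise, SleepHours}:
  P1: blocked at fork node SleepHours ∈ conditioning set.
  P2: blocked at fork node SleepHours ∈ conditioning set.
  P3: blocked at fork node SleepHours ∈ conditioning set.
  P4: blocked at fork node SleepHours ∈ conditioning set.
  P5: blocked at fork node SleepHours ∈ conditioning set.
  P6: blocked at fork node Exercise ∈ conditioning set.
{Exercise, SleepHours} contains no descendant of Age and blocks every backdoor path.
Every element of {Exercise, SleepHours} is needed (dropping Exercise leaves P6 open; dropping SleepHours leaves P1 open), so no proper subset is valid.
Among all size-2 subsets of the eligible variables, only {Exercise, SleepHours} blocks every backdoor path, so it is the unique smallest valid adjustment set.

{Exercise, SleepHours}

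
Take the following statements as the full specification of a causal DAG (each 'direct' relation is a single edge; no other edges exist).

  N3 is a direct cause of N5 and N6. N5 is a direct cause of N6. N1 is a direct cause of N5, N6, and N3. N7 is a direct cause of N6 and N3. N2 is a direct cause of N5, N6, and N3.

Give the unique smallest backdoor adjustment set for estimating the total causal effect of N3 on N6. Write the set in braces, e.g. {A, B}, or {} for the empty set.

Variables eligible for adjustment (non-descendants of N3, excluding N3 and N6): {N1, N2, N7}.
Backdoor paths from N3 to N6:
  P1: N3 <- N1 -> N5 <- N2 -> N6
  P2: N3 <- N1 -> N5 -> N6
  P3: N3 <- N1 -> N6
  P4: N3 <- N2 -> N5 <- N1 -> N6
  P5: N3 <- N2 -> N5 -> N6
  P6: N3 <- N2 -> N6
  P7: N3 <- N7 -> N6
The empty set is not sufficient: P2 (N3 <- N1 -> N5 -> N6) has no collider blocking it and no conditioned non-collider, so it is open.
Try {N1, N2, N7}:
  P1: blocked at fork node N1 ∈ conditioning set.
  P2: blocked at fork node N1 ∈ conditioning set.
  P3: blocked at fork node N1 ∈ conditioning set.
  P4: blocked at fork node N2 ∈ conditioning set.
  P5: blocked at fork node N2 ∈ conditioning set.
  P6: blocked at fork node N2 ∈ conditioning set.
  P7: blocked at fork node N7 ∈ conditioning set.
{N1, N2, N7} contains no descendant of N3 and blocks every backdoor path.
Every element of {N1, N2, N7} is needed (dropping N1 leaves P2 open; dropping N2 leaves P5 open; dropping N7 leaves P7 open), so no proper subset is valid.
Among all size-3 subsets of the eligible variables, only {N1, N2, N7} blocks every backdoor path, so it is the unique smallest valid adjustment set.

{N1, N2, N7}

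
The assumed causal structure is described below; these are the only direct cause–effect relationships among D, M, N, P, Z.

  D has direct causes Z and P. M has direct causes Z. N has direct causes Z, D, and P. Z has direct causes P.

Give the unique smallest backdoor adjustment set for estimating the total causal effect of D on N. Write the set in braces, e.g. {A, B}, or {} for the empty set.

Variables eligible for adjustment (non-descendants of D, excluding D and N): {M, P, Z}.
Backdoor paths from D to N:
  P1: D <- P -> Z -> N
  P2: D <- P -> N
  P3: D <- Z <- P -> N
  P4: D <- Z -> N
The empty set is not sufficient: P1 (D <- P -> Z -> N) has no collider blocking it and no conditioned non-collider, so it is open.
Try {P, Z}:
  P1: blocked at fork node P ∈ conditioning set.
  P2: blocked at fork node P ∈ conditioning set.
  P3: blocked at chain node Z ∈ conditioning set.
  P4: blocked at fork node Z ∈ conditioning set.
{P, Z} contains no descendant of D and blocks every backdoor path.
Every element of {P, Z} is needed (dropping P leaves P2 open; dropping Z leaves P4 open), so no proper subset is valid.
Among all size-2 subsets of the eligible variables, only {P, Z} blocks every backdoor path, so it is the unique smallest valid adjustment set.

{P, Z}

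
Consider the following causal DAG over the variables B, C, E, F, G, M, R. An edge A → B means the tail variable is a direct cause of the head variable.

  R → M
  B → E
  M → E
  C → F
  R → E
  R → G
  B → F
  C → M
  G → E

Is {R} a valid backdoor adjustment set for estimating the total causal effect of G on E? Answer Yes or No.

Yes

Backdoor paths from G to E (paths whose first edge points into G):
  P1: G <- R -> M <- C -> F <- B -> E
  P2: G <- R -> M -> E
  P3: G <- R -> E
Condition 1 (no descendant of G in the set): holds — descendants of G are {E}; none are in {R}.
Condition 2 (every backdoor path blocked by {R}):
  P1: blocked at fork node R ∈ conditioning set.
  P2: blocked at fork node R ∈ conditioning set.
  P3: blocked at fork node R ∈ conditioning set.
{R} satisfies the backdoor criterion.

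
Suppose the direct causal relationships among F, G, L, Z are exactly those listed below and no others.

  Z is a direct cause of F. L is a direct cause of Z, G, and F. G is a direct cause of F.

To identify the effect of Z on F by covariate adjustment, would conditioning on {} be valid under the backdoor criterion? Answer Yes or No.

Backdoor paths from Z to F (paths whose first edge points into Z):
  P1: Z <- L -> G -> F
  P2: Z <- L -> F
Condition 1 (no descendant of Z in the set): holds — descendants of Z are {F}; none are in {}.
Condition 2 (every backdoor path blocked by {}):
  P1: open — no interior node is in the conditioning set.
  P2: open — no interior node is in the conditioning set.
{} does not satisfy the backdoor criterion.

No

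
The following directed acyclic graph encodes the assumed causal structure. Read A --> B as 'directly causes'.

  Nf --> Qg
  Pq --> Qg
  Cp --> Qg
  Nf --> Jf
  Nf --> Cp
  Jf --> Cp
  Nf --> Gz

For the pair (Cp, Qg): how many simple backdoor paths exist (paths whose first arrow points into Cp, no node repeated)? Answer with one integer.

A backdoor path from Cp to Qg is any simple undirected path whose first edge points into Cp (i.e. leaves Cp via a parent).
Parents of Cp: {Jf, Nf}.
Enumerating:
  P1: Cp <- Nf -> Qg
  P2: Cp <- Jf <- Nf -> Qg
That exhausts the simple backdoor paths. Count: 2.

2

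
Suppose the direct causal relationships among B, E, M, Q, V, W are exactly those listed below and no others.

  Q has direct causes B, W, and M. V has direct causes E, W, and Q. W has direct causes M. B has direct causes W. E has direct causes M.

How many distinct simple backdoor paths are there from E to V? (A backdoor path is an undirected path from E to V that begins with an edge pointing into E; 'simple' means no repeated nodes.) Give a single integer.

A backdoor path from E to V is any simple undirected path whose first edge points into E (i.e. leaves E via a parent).
Parents of E: {M}.
Enumerating:
  P1: E <- M -> W -> B -> Q -> V
  P2: E <- M -> W -> Q -> V
  P3: E <- M -> W -> V
  P4: E <- M -> Q <- W -> V
  P5: E <- M -> Q <- B <- W -> V
  P6: E <- M -> Q -> V
That exhausts the simple backdoor paths. Count: 6.

6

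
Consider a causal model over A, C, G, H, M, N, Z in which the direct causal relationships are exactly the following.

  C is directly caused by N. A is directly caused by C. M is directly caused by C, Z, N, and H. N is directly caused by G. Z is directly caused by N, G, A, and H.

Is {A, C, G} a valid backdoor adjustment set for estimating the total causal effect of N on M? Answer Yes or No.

No

Backdoor paths from N to M (paths whose first edge points into N):
  P1: N <- G -> Z <- H -> M
  P2: N <- G -> Z <- A <- C -> M
  P3: N <- G -> Z -> M
Condition 1 (no descendant of N in the set): FAILS — A and C are descendants of N.
Condition 2 (every backdoor path blocked by {A, C, G}):
  P1: blocked at fork node G ∈ conditioning set.
  P2: blocked at fork node G ∈ conditioning set.
  P3: blocked at fork node G ∈ conditioning set.
{A, C, G} does not satisfy the backdoor criterion.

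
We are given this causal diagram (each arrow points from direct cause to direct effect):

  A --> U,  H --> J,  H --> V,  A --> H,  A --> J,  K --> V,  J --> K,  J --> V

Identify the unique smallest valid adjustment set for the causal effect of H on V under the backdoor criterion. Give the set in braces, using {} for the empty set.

{A}

Variables eligible for adjustment (non-descendants of H, excluding H and V): {A, U}.
Backdoor paths from H to V:
  P1: H <- A -> J -> K -> V
  P2: H <- A -> J -> V
The empty set is not sufficient: P1 (H <- A -> J -> K -> V) has no collider blocking it and no conditioned non-collider, so it is open.
Try {A}:
  P1: blocked at fork node A ∈ conditioning set.
  P2: blocked at fork node A ∈ conditioning set.
{A} contains no descendant of H and blocks every backdoor path.
No other singleton works — e.g. {U} leaves P1 open — so {A} is the unique smallest valid adjustment set.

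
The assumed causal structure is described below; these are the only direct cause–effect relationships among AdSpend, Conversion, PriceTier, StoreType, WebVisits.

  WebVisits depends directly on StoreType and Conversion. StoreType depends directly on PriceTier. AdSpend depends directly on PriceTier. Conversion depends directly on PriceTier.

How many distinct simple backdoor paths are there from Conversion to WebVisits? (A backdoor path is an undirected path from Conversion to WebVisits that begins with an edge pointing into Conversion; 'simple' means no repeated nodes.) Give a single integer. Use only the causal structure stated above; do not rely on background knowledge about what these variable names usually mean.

1

A backdoor path from Conversion to WebVisits is any simple undirected path whose first edge points into Conversion (i.e. leaves Conversion via a parent).
Parents of Conversion: {PriceTier}.
Enumerating:
  P1: Conversion <- PriceTier -> StoreType -> WebVisits
That exhausts the simple backdoor paths. Count: 1.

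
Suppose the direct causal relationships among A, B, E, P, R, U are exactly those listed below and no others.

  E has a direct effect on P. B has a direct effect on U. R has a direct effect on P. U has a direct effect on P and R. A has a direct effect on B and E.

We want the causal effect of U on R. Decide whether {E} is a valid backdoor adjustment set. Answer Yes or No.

Backdoor paths from U to R (paths whose first edge points into U):
  P1: U <- B <- A -> E -> P <- R
Condition 1 (no descendant of U in the set): holds — descendants of U are {P, R}; none are in {E}.
Condition 2 (every backdoor path blocked by {E}):
  P1: blocked at chain node E ∈ conditioning set.
{E} satisfies the backdoor criterion.

Yes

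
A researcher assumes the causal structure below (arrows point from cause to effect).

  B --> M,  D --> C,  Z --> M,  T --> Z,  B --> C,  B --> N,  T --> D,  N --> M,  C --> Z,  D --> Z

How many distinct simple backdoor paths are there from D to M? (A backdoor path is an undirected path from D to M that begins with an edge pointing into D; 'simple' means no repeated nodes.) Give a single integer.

3

A backdoor path from D to M is any simple undirected path whose first edge points into D (i.e. leaves D via a parent).
Parents of D: {T}.
Enumerating:
  P1: D <- T -> Z <- C <- B -> N -> M
  P2: D <- T -> Z <- C <- B -> M
  P3: D <- T -> Z -> M
That exhausts the simple backdoor paths. Count: 3.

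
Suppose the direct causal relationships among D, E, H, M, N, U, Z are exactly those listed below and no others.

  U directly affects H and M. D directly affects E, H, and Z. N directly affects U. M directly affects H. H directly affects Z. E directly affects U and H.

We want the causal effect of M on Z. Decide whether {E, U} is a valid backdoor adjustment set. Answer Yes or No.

Yes

Backdoor paths from M to Z (paths whose first edge points into M):
  P1: M <- U <- E <- D -> H -> Z
  P2: M <- U <- E <- D -> Z
  P3: M <- U <- E -> H <- D -> Z
  P4: M <- U <- E -> H -> Z
  P5: M <- U -> H <- D -> Z
  P6: M <- U -> H <- E <- D -> Z
  P7: M <- U -> H -> Z
Condition 1 (no descendant of M in the set): holds — descendants of M are {H, Z}; none are in {E, U}.
Condition 2 (every backdoor path blocked by {E, U}):
  P1: blocked at chain node U ∈ conditioning set.
  P2: blocked at chain node U ∈ conditioning set.
  P3: blocked at chain node U ∈ conditioning set.
  P4: blocked at chain node U ∈ conditioning set.
  P5: blocked at fork node U ∈ conditioning set.
  P6: blocked at fork node U ∈ conditioning set.
  P7: blocked at fork node U ∈ conditioning set.
{E, U} satisfies the backdoor criterion.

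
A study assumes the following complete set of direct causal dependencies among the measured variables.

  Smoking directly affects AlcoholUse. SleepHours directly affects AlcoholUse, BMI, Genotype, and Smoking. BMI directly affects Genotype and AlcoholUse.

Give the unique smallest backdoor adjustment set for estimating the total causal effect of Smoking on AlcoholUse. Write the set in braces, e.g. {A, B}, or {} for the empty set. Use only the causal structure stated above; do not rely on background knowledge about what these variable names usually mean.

Variables eligible for adjustment (non-descendants of Smoking, excluding Smoking and AlcoholUse): {BMI, Genotype, SleepHours}.
Backdoor paths from Smoking to AlcoholUse:
  P1: Smoking <- SleepHours -> BMI -> AlcoholUse
  P2: Smoking <- SleepHours -> Genotype <- BMI -> AlcoholUse
  P3: Smoking <- SleepHours -> AlcoholUse
The empty set is not sufficient: P1 (Smoking <- SleepHours -> BMI -> AlcoholUse) has no collider blocking it and no conditioned non-collider, so it is open.
Try {SleepHours}:
  P1: blocked at fork node SleepHours ∈ conditioning set.
  P2: blocked at fork node SleepHours ∈ conditioning set.
  P3: blocked at fork node SleepHours ∈ conditioning set.
{SleepHours} contains no descendant of Smoking and blocks every backdoor path.
No other singleton works — e.g. {BMI} leaves P3 open — so {SleepHours} is the unique smallest valid adjustment set.

{SleepHours}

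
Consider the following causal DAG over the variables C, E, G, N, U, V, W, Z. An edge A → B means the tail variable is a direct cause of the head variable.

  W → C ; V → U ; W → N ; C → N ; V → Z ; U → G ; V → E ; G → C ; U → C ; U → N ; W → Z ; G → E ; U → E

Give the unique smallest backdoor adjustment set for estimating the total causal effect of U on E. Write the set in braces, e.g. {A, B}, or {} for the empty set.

{V}

Variables eligible for adjustment (non-descendants of U, excluding U and E): {V, W, Z}.
Backdoor paths from U to E:
  P1: U <- V -> E
  P2: U <- V -> Z <- W -> C <- G -> E
  P3: U <- V -> Z <- W -> N <- C <- G -> E
The empty set is not sufficient: P1 (U <- V -> E) has no collider blocking it and no conditioned non-collider, so it is open.
Try {V}:
  P1: blocked at fork node V ∈ conditioning set.
  P2: blocked at fork node V ∈ conditioning set.
  P3: blocked at fork node V ∈ conditioning set.
{V} contains no descendant of U and blocks every backdoor path.
No other singleton works — e.g. {W} leaves P1 open — so {V} is the unique smallest valid adjustment set.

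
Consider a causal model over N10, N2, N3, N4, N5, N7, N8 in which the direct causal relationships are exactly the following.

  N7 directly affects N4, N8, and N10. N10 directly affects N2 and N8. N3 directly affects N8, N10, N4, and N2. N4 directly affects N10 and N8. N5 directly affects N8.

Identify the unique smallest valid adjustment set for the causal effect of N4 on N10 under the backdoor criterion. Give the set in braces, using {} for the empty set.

{N3, N7}

Variables eligible for adjustment (non-descendants of N4, excluding N4 and N10): {N3, N5, N7}.
Backdoor paths from N4 to N10:
  P1: N4 <- N7 -> N10
  P2: N4 <- N7 -> N8 <- N3 -> N10
  P3: N4 <- N7 -> N8 <- N3 -> N2 <- N10
  P4: N4 <- N7 -> N8 <- N10
  P5: N4 <- N3 -> N10
  P6: N4 <- N3 -> N8 <- N7 -> N10
  P7: N4 <- N3 -> N8 <- N10
  P8: N4 <- N3 -> N2 <- N10
The empty set is not sufficient: P1 (N4 <- N7 -> N10) has no collider blocking it and no conditioned non-collider, so it is open.
Try {N3, N7}:
  P1: blocked at fork node N7 ∈ conditioning set.
  P2: blocked at fork node N7 ∈ conditioning set.
  P3: blocked at fork node N7 ∈ conditioning set.
  P4: blocked at fork node N7 ∈ conditioning set.
  P5: blocked at fork node N3 ∈ conditioning set.
  P6: blocked at fork node N3 ∈ conditioning set.
  P7: blocked at fork node N3 ∈ conditioning set.
  P8: blocked at fork node N3 ∈ conditioning set.
{N3, N7} contains no descendant of N4 and blocks every backdoor path.
Every element of {N3, N7} is needed (dropping N3 leaves P5 open; dropping N7 leaves P1 open), so no proper subset is valid.
Among all size-2 subsets of the eligible variables, only {N3, N7} blocks every backdoor path, so it is the unique smallest valid adjustment set.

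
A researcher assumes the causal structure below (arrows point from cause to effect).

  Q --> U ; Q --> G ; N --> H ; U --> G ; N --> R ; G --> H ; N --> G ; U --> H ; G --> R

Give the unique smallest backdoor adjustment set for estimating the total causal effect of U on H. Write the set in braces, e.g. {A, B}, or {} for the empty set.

{Q}

Variables eligible for adjustment (non-descendants of U, excluding U and H): {N, Q}.
Backdoor paths from U to H:
  P1: U <- Q -> G <- N -> H
  P2: U <- Q -> G -> H
  P3: U <- Q -> G -> R <- N -> H
The empty set is not sufficient: P2 (U <- Q -> G -> H) has no collider blocking it and no conditioned non-collider, so it is open.
Try {Q}:
  P1: blocked at fork node Q ∈ conditioning set.
  P2: blocked at fork node Q ∈ conditioning set.
  P3: blocked at fork node Q ∈ conditioning set.
{Q} contains no descendant of U and blocks every backdoor path.
No other singleton works — e.g. {N} leaves P2 open — so {Q} is the unique smallest valid adjustment set.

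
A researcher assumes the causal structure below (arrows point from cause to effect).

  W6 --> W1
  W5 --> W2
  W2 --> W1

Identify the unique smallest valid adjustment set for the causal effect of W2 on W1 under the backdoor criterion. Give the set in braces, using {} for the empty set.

Variables eligible for adjustment (non-descendants of W2, excluding W2 and W1): {W5, W6}.
Backdoor paths from W2 to W1:
  (none)
With no backdoor paths the empty set already satisfies the criterion, and it is trivially minimal.

{}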